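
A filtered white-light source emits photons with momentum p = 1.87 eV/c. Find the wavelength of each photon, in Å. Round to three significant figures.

Convert to SI: p = 1.87 eV/c = 9.9938e-28 kg·m/s.
The photon relation is λ = h/p, giving λ = 6.630e-7 m.
Converting to Å: λ = 6630 Å ≈ 6630 Å.

6630 Å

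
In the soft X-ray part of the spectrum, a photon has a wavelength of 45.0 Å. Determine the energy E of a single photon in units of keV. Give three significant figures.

Take h = 6.62607015e-34 J·s, c = 2.99792458e8 m/s, 1 eV = 1.602176634e-19 J.
First convert: λ = 45.0 Å = 4.50e-9 m.
Since E = hc/λ for a photon, E = 4.414e-17 J.
Converting to keV: E = 0.2755 keV ≈ 0.276 keV.

0.276 keV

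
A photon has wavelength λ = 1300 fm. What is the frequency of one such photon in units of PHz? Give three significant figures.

Convert to SI: λ = 1300 fm = 1.3·10^-12 m.
Since f = c/λ for a photon, f = 2.306·10^20 Hz.
Converting to PHz: f = 230600 PHz ≈ 2.31·10^5 PHz.

2.31·10^5 PHz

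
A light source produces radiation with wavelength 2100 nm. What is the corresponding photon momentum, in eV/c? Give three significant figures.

0.590 eV/c

(h = 6.62607015e-34 J·s, c = 2.99792458e8 m/s, 1 eV = 1.602176634e-19 J.)
First convert: λ = 2100 nm = 2.1e-6 m.
The photon relation is p = h/λ, giving p = 3.155e-28 kg·m/s.
Converting to eV/c: p = 0.5904 eV/c ≈ 0.590 eV/c.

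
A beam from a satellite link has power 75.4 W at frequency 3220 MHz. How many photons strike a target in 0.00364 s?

1.29 × 10^23 photons

Total energy: E_total = P·t = 75.4 × 0.00364 = 0.2745 J.
Per-photon energy: E = 2.134 × 10^-24 J.
N = E_total / E_photon = 1.29 × 10^23.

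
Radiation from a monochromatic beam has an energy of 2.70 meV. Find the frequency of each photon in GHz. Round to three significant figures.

653 GHz

In SI units: E = 2.70 meV = 4.3259e-22 J.
Since f = E/h for a photon, f = 6.529e11 Hz.
Converting to GHz: f = 652.9 GHz ≈ 653 GHz.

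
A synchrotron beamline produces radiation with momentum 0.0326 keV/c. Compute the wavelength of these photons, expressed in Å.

380 Å

Convert to SI: p = 0.0326 keV/c = 1.7422e-26 kg·m/s.
Since λ = h/p for a photon, λ = 3.803e-8 m.
Converting to Å: λ = 380.3 Å ≈ 380 Å.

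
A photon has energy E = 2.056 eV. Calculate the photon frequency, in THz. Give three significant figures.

497 THz

Use h = 6.62607015·10^-34 J·s, 1 eV = 1.602176634·10^-19 J.
In SI units: E = 2.056 eV = 3.2941·10^-19 J.
The photon relation is f = E/h, giving f = 4.971·10^14 Hz.
Converting to THz: f = 497.1 THz ≈ 497 THz.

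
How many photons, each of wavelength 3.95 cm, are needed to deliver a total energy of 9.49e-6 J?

Per-photon energy: E = 5.029e-24 J (from wavelength = 3.95 cm).
N = E_total / E_photon = 9.49e-6 J / 5.029e-24 J = 1.89e18.

1.89e18 photons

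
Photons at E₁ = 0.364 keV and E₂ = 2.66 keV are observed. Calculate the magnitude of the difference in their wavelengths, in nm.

2.94 nm

Using λ = hc/E: λ₁ = 3.406 × 10^-9 m, λ₂ = 4.661 × 10^-10 m.
|Δλ| = |3.406 × 10^-9 − 4.661 × 10^-10| = 2.94 × 10^-9 m = 2.94 nm.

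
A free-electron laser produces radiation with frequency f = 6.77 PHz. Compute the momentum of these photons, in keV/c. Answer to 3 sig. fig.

0.0280 keV/c

(h = 6.62607015e-34 J·s, c = 2.99792458e8 m/s, 1 eV = 1.602176634e-19 J.)
In SI units: f = 6.77 PHz = 6.77e15 Hz.
For a photon p = hf/c, so p = 1.496e-26 kg·m/s.
Converting to keV/c: p = 0.02800 keV/c ≈ 0.0280 keV/c.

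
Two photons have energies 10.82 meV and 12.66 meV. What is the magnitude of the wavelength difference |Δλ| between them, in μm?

16.7 μm

Using λ = hc/E: λ₁ = 1.1459e-4 m, λ₂ = 9.7934e-5 m.
|Δλ| = |1.1459e-4 − 9.7934e-5| = 1.67e-5 m = 16.7 μm.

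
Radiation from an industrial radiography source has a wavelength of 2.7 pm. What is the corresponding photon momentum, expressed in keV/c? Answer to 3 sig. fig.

Convert to SI: λ = 2.7 pm = 2.7 × 10^-12 m.
Apply p = h/λ: p = 2.454 × 10^-22 kg·m/s.
Converting to keV/c: p = 459.2 keV/c ≈ 459 keV/c.

459 keV/c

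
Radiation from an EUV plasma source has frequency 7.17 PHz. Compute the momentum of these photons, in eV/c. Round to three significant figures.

29.7 eV/c

Use h = 6.62607015 × 10^-34 J·s, c = 2.99792458 × 10^8 m/s, 1 eV = 1.602176634 × 10^-19 J.
Convert to SI: f = 7.17 PHz = 7.17 × 10^15 Hz.
For a photon p = hf/c, so p = 1.585 × 10^-26 kg·m/s.
Converting to eV/c: p = 29.65 eV/c ≈ 29.7 eV/c.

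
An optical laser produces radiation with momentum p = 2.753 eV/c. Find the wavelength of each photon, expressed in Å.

4500 Å

In SI units: p = 2.753 eV/c = 1.4713 × 10^-27 kg·m/s.
Apply λ = h/p: λ = 4.504 × 10^-7 m.
Converting to Å: λ = 4504 Å ≈ 4500 Å.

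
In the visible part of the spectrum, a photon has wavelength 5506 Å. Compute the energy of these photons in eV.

2.25 eV

First convert: λ = 5506 Å = 5.506e-7 m.
Apply E = hc/λ: E = 3.608e-19 J.
Converting to eV: E = 2.252 eV ≈ 2.25 eV.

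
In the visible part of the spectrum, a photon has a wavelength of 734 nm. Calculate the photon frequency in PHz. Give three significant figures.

Take c = 2.99792458e8 m/s.
First convert: λ = 734 nm = 7.34e-7 m.
The photon relation is f = c/λ, giving f = 4.084e14 Hz.
Converting to PHz: f = 0.4084 PHz ≈ 0.408 PHz.

0.408 PHz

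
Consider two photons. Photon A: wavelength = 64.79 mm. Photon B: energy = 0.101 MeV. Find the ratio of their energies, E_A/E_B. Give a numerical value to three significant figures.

E_A = 3.066e-24 J (from wavelength = 64.79 mm, via E = hc/λ).
E_B = 1.618e-14 J (from energy = 0.101 MeV, via E given directly).
Ratio = 3.066e-24 / 1.618e-14 = 1.89e-10.

1.89e-10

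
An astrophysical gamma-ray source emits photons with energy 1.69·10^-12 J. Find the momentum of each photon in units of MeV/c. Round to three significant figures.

10.5 MeV/c

Take c = 2.99792458·10^8 m/s, 1 eV = 1.602176634·10^-19 J.
The photon relation is p = E/c, giving p = 5.637·10^-21 kg·m/s.
Converting to MeV/c: p = 10.55 MeV/c ≈ 10.5 MeV/c.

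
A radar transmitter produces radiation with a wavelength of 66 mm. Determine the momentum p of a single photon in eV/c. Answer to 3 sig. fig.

1.88 × 10^-5 eV/c

Use h = 6.62607015 × 10^-34 J·s, c = 2.99792458 × 10^8 m/s, 1 eV = 1.602176634 × 10^-19 J.
Convert to SI: λ = 66 mm = 0.066 m.
The photon relation is p = h/λ, giving p = 1.004 × 10^-32 kg·m/s.
Converting to eV/c: p = 1.879 × 10^-5 eV/c ≈ 1.88 × 10^-5 eV/c.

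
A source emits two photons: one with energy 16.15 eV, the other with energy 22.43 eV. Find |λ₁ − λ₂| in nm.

21.5 nm

Using λ = hc/E: λ₁ = 7.6770·10^-8 m, λ₂ = 5.5276·10^-8 m.
|Δλ| = |7.6770·10^-8 − 5.5276·10^-8| = 2.15·10^-8 m = 21.5 nm.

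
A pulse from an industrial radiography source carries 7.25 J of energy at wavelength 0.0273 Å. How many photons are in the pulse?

Per-photon energy: E = 7.276 × 10^-14 J (from wavelength = 0.0273 Å).
N = E_total / E_photon = 7.25 J / 7.276 × 10^-14 J = 9.96 × 10^13.

9.96 × 10^13 photons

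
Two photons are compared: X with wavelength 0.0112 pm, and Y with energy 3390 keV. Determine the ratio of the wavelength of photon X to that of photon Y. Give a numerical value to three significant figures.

0.0306

λ_X = 1.120 × 10^-14 m (from wavelength = 0.0112 pm, via λ given directly).
λ_Y = 3.657 × 10^-13 m (from energy = 3390 keV, via λ = hc/E).
Ratio = 1.120 × 10^-14 / 3.657 × 10^-13 = 0.0306.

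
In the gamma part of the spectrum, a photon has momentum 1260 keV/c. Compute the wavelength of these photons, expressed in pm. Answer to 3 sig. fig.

Convert to SI: p = 1260 keV/c = 6.7338e-22 kg·m/s.
The photon relation is λ = h/p, giving λ = 9.840e-13 m.
Converting to pm: λ = 0.9840 pm ≈ 0.984 pm.

0.984 pm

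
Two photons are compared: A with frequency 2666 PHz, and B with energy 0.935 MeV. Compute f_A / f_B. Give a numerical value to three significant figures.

f_A = 2.666e18 Hz (from frequency = 2666 PHz, via f given directly).
f_B = 2.261e20 Hz (from energy = 0.935 MeV, via f = E/h).
Ratio = 2.666e18 / 2.261e20 = 0.0118.

0.0118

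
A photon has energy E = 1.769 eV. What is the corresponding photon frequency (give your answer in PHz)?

0.428 PHz

(h = 6.62607015 × 10^-34 J·s, 1 eV = 1.602176634 × 10^-19 J.)
Convert to SI: E = 1.769 eV = 2.8343 × 10^-19 J.
For a photon f = E/h, so f = 4.277 × 10^14 Hz.
Converting to PHz: f = 0.4277 PHz ≈ 0.428 PHz.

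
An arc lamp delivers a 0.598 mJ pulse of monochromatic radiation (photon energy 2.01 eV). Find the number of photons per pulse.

Per-photon energy: E = 3.220·10^-19 J (from energy = 2.01 eV).
N = E_total / E_photon = 5.98·10^-4 J / 3.220·10^-19 J = 1.86·10^15.

1.86·10^15 photons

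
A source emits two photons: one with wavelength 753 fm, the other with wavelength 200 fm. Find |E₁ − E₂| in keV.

4550 keV

Using E = hc/λ: E₁ = 2.638e-13 J, E₂ = 9.932e-13 J.
|ΔE| = |2.638e-13 − 9.932e-13| = 7.29e-13 J = 4550 keV.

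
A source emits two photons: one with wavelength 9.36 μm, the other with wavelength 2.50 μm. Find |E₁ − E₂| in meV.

Using E = hc/λ: E₁ = 2.122 × 10^-20 J, E₂ = 7.946 × 10^-20 J.
|ΔE| = |2.122 × 10^-20 − 7.946 × 10^-20| = 5.82 × 10^-20 J = 363 meV.

363 meV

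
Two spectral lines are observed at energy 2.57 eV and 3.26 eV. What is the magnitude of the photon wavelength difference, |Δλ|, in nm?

Using λ = hc/E: λ₁ = 4.824e-7 m, λ₂ = 3.803e-7 m.
|Δλ| = |4.824e-7 − 3.803e-7| = 1.02e-7 m = 102 nm.

102 nm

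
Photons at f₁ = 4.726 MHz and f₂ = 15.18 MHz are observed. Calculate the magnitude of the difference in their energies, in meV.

4.32e-5 meV

Using E = hf: E₁ = 3.1315e-27 J, E₂ = 1.0058e-26 J.
|ΔE| = |3.1315e-27 − 1.0058e-26| = 6.93e-27 J = 4.32e-5 meV.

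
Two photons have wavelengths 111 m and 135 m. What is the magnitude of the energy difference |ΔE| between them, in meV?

1.99e-6 meV

Using E = hc/λ: E₁ = 1.790e-27 J, E₂ = 1.471e-27 J.
|ΔE| = |1.790e-27 − 1.471e-27| = 3.18e-28 J = 1.99e-6 meV.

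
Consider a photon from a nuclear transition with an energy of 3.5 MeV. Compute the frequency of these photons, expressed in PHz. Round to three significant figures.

Convert to SI: E = 3.5 MeV = 5.6076e-13 J.
For a photon f = E/h, so f = 8.463e20 Hz.
Converting to PHz: f = 846300 PHz ≈ 8.46e5 PHz.

8.46e5 PHz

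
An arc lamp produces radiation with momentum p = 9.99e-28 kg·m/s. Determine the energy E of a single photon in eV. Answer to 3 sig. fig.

The photon relation is E = pc, giving E = 2.995e-19 J.
Converting to eV: E = 1.869 eV ≈ 1.87 eV.

1.87 eV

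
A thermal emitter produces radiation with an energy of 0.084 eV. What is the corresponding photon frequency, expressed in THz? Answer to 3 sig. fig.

20.3 THz

Convert to SI: E = 0.084 eV = 1.3458e-20 J.
The photon relation is f = E/h, giving f = 2.031e13 Hz.
Converting to THz: f = 20.31 THz ≈ 20.3 THz.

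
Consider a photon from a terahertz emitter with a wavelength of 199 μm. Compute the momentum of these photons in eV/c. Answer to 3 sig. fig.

6.23e-3 eV/c

Convert to SI: λ = 199 μm = 1.99e-4 m.
Since p = h/λ for a photon, p = 3.330e-30 kg·m/s.
Converting to eV/c: p = 0.006230 eV/c ≈ 6.23e-3 eV/c.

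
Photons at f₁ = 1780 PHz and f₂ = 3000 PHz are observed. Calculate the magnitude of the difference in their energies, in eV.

5050 eV

Using E = hf: E₁ = 1.179 × 10^-15 J, E₂ = 1.988 × 10^-15 J.
|ΔE| = |1.179 × 10^-15 − 1.988 × 10^-15| = 8.08 × 10^-16 J = 5050 eV.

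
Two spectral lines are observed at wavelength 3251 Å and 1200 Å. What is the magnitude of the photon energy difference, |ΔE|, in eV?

Using E = hc/λ: E₁ = 6.1103e-19 J, E₂ = 1.6554e-18 J.
|ΔE| = |6.1103e-19 − 1.6554e-18| = 1.04e-18 J = 6.52 eV.

6.52 eV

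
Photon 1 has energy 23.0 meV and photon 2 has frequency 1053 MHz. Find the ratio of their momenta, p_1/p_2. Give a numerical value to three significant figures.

5280

p_1 = 1.229e-29 kg·m/s (from energy = 23.0 meV, via p = E/c).
p_2 = 2.327e-33 kg·m/s (from frequency = 1053 MHz, via p = hf/c).
Ratio = 1.229e-29 / 2.327e-33 = 5280.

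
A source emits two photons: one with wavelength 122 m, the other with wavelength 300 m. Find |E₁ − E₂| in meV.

Using E = hc/λ: E₁ = 1.628e-27 J, E₂ = 6.621e-28 J.
|ΔE| = |1.628e-27 − 6.621e-28| = 9.66e-28 J = 6.03e-6 meV.

6.03e-6 meV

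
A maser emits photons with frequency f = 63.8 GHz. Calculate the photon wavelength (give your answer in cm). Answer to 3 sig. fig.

Use c = 2.99792458 × 10^8 m/s.
Convert to SI: f = 63.8 GHz = 6.38 × 10^10 Hz.
The photon relation is λ = c/f, giving λ = 0.004699 m.
Converting to cm: λ = 0.4699 cm ≈ 0.470 cm.

0.470 cm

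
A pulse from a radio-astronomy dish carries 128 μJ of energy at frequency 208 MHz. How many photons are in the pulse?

9.29 × 10^20 photons

Per-photon energy: E = 1.378 × 10^-25 J (from frequency = 208 MHz).
N = E_total / E_photon = 1.28 × 10^-4 J / 1.378 × 10^-25 J = 9.29 × 10^20.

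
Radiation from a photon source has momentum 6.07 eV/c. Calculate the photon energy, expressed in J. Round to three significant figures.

9.73·10^-19 J

Use c = 2.99792458·10^8 m/s, 1 eV = 1.602176634·10^-19 J.
First convert: p = 6.07 eV/c = 3.2440·10^-27 kg·m/s.
The photon relation is E = pc, giving E = 9.725·10^-19 J.
So E ≈ 9.73·10^-19 J.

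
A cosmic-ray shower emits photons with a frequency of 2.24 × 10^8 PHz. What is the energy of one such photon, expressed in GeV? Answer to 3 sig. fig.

0.926 GeV

Take h = 6.62607015 × 10^-34 J·s, 1 eV = 1.602176634 × 10^-19 J.
Convert to SI: f = 2.24 × 10^8 PHz = 2.24 × 10^23 Hz.
For a photon E = hf, so E = 1.484 × 10^-10 J.
Converting to GeV: E = 0.9264 GeV ≈ 0.926 GeV.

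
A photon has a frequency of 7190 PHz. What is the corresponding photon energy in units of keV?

(h = 6.62607015e-34 J·s, 1 eV = 1.602176634e-19 J.)
In SI units: f = 7190 PHz = 7.19e18 Hz.
Apply E = hf: E = 4.764e-15 J.
Converting to keV: E = 29.74 keV ≈ 29.7 keV.

29.7 keV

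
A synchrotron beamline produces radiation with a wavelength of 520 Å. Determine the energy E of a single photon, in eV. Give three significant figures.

23.8 eV

Take h = 6.62607015e-34 J·s, c = 2.99792458e8 m/s, 1 eV = 1.602176634e-19 J.
In SI units: λ = 520 Å = 5.2e-8 m.
The photon relation is E = hc/λ, giving E = 3.820e-18 J.
Converting to eV: E = 23.84 eV ≈ 23.8 eV.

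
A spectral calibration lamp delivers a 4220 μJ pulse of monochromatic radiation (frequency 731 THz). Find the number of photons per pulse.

8.71e15 photons

Per-photon energy: E = 4.844e-19 J (from frequency = 731 THz).
N = E_total / E_photon = 0.00422 J / 4.844e-19 J = 8.71e15.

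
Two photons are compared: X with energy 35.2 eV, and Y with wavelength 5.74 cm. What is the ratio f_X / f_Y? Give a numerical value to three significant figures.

1.63e6

f_X = 8.511e15 Hz (from energy = 35.2 eV, via f = E/h).
f_Y = 5.223e9 Hz (from wavelength = 5.74 cm, via f = c/λ).
Ratio = 8.511e15 / 5.223e9 = 1.63e6.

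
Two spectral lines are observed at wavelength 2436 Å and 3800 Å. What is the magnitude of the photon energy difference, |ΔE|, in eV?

1.83 eV

Using E = hc/λ: E₁ = 8.1545e-19 J, E₂ = 5.2275e-19 J.
|ΔE| = |8.1545e-19 − 5.2275e-19| = 2.93e-19 J = 1.83 eV.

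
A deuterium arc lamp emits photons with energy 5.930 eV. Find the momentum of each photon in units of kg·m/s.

3.17e-27 kg·m/s

Take c = 2.99792458e8 m/s, 1 eV = 1.602176634e-19 J.
In SI units: E = 5.930 eV = 9.5009e-19 J.
Apply p = E/c: p = 3.169e-27 kg·m/s.
So p ≈ 3.17e-27 kg·m/s.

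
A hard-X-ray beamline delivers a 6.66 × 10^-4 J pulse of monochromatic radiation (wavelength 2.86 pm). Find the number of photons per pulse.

9.59 × 10^9 photons

Per-photon energy: E = 6.946 × 10^-14 J (from wavelength = 2.86 pm).
N = E_total / E_photon = 6.66 × 10^-4 J / 6.946 × 10^-14 J = 9.59 × 10^9.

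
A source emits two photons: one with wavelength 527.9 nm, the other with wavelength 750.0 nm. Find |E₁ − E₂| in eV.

0.696 eV

Using E = hc/λ: E₁ = 3.7629 × 10^-19 J, E₂ = 2.6486 × 10^-19 J.
|ΔE| = |3.7629 × 10^-19 − 2.6486 × 10^-19| = 1.11 × 10^-19 J = 0.696 eV.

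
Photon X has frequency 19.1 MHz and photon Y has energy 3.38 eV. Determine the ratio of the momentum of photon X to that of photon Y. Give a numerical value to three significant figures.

p_X = 4.222e-35 kg·m/s (from frequency = 19.1 MHz, via p = hf/c).
p_Y = 1.806e-27 kg·m/s (from energy = 3.38 eV, via p = E/c).
Ratio = 4.222e-35 / 1.806e-27 = 2.34e-8.

2.34e-8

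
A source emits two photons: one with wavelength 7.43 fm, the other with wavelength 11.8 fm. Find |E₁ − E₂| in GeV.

Using E = hc/λ: E₁ = 2.674e-11 J, E₂ = 1.683e-11 J.
|ΔE| = |2.674e-11 − 1.683e-11| = 9.90e-12 J = 0.0618 GeV.

0.0618 GeV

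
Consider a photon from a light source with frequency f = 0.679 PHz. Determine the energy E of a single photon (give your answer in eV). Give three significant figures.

In SI units: f = 0.679 PHz = 6.79 × 10^14 Hz.
Apply E = hf: E = 4.499 × 10^-19 J.
Converting to eV: E = 2.808 eV ≈ 2.81 eV.

2.81 eV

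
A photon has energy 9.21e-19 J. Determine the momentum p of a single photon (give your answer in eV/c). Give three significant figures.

5.75 eV/c

Take c = 2.99792458e8 m/s, 1 eV = 1.602176634e-19 J.
Apply p = E/c: p = 3.072e-27 kg·m/s.
Converting to eV/c: p = 5.748 eV/c ≈ 5.75 eV/c.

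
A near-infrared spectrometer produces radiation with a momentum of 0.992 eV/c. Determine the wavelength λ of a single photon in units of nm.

Use h = 6.62607015·10^-34 J·s, c = 2.99792458·10^8 m/s, 1 eV = 1.602176634·10^-19 J.
Convert to SI: p = 0.992 eV/c = 5.3015·10^-28 kg·m/s.
For a photon λ = h/p, so λ = 1.250·10^-6 m.
Converting to nm: λ = 1250 nm ≈ 1250 nm.

1250 nm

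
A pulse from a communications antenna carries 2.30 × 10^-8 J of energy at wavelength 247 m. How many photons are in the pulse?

2.86 × 10^19 photons

Per-photon energy: E = 8.042 × 10^-28 J (from wavelength = 247 m).
N = E_total / E_photon = 2.30 × 10^-8 J / 8.042 × 10^-28 J = 2.86 × 10^19.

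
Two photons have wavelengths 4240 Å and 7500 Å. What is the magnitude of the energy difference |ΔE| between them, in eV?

1.27 eV

Using E = hc/λ: E₁ = 4.685e-19 J, E₂ = 2.649e-19 J.
|ΔE| = |4.685e-19 − 2.649e-19| = 2.04e-19 J = 1.27 eV.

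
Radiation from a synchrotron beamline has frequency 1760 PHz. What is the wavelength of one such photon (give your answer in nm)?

0.170 nm

First convert: f = 1760 PHz = 1.76 × 10^18 Hz.
The photon relation is λ = c/f, giving λ = 1.703 × 10^-10 m.
Converting to nm: λ = 0.1703 nm ≈ 0.170 nm.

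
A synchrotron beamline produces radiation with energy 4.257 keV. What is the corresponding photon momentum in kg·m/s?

2.28e-24 kg·m/s

Use c = 2.99792458e8 m/s, 1 eV = 1.602176634e-19 J.
In SI units: E = 4.257 keV = 6.8205e-16 J.
Apply p = E/c: p = 2.275e-24 kg·m/s.
So p ≈ 2.28e-24 kg·m/s.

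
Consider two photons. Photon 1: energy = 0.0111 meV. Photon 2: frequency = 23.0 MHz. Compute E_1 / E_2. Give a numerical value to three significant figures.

E_1 = 1.778e-24 J (from energy = 0.0111 meV, via E given directly).
E_2 = 1.524e-26 J (from frequency = 23.0 MHz, via E = hf).
Ratio = 1.778e-24 / 1.524e-26 = 117.

117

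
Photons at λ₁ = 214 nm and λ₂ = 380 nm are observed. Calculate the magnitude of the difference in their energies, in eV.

Using E = hc/λ: E₁ = 9.282 × 10^-19 J, E₂ = 5.227 × 10^-19 J.
|ΔE| = |9.282 × 10^-19 − 5.227 × 10^-19| = 4.05 × 10^-19 J = 2.53 eV.

2.53 eV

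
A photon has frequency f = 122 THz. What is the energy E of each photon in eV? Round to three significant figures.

0.505 eV

In SI units: f = 122 THz = 1.22 × 10^14 Hz.
Since E = hf for a photon, E = 8.084 × 10^-20 J.
Converting to eV: E = 0.5046 eV ≈ 0.505 eV.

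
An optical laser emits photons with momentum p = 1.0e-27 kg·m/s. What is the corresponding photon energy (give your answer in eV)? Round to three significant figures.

1.87 eV

Take c = 2.99792458e8 m/s, 1 eV = 1.602176634e-19 J.
Since E = pc for a photon, E = 2.998e-19 J.
Converting to eV: E = 1.871 eV ≈ 1.87 eV.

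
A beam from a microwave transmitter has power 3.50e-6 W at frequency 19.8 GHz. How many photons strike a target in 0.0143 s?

3.81e15 photons

Total energy: E_total = P·t = 3.50e-6 × 0.0143 = 5.005e-8 J.
Per-photon energy: E = 1.312e-23 J.
N = E_total / E_photon = 3.81e15.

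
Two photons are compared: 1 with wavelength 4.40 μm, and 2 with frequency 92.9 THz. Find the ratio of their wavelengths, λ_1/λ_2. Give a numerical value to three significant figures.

1.36

λ_1 = 4.400e-6 m (from wavelength = 4.40 μm, via λ given directly).
λ_2 = 3.227e-6 m (from frequency = 92.9 THz, via λ = c/f).
Ratio = 4.400e-6 / 3.227e-6 = 1.36.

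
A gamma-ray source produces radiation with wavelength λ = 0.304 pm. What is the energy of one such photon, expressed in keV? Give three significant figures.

4080 keV

Use h = 6.62607015 × 10^-34 J·s, c = 2.99792458 × 10^8 m/s, 1 eV = 1.602176634 × 10^-19 J.
Convert to SI: λ = 0.304 pm = 3.04 × 10^-13 m.
Since E = hc/λ for a photon, E = 6.534 × 10^-13 J.
Converting to keV: E = 4078 keV ≈ 4080 keV.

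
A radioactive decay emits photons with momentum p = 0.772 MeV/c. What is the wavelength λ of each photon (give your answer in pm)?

Use h = 6.62607015 × 10^-34 J·s, c = 2.99792458 × 10^8 m/s, 1 eV = 1.602176634 × 10^-19 J.
In SI units: p = 0.772 MeV/c = 4.1258 × 10^-22 kg·m/s.
The photon relation is λ = h/p, giving λ = 1.606 × 10^-12 m.
Converting to pm: λ = 1.606 pm ≈ 1.61 pm.

1.61 pm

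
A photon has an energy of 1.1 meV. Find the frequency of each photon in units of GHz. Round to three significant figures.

266 GHz

Take h = 6.62607015e-34 J·s, 1 eV = 1.602176634e-19 J.
First convert: E = 1.1 meV = 1.7624e-22 J.
The photon relation is f = E/h, giving f = 2.660e11 Hz.
Converting to GHz: f = 266.0 GHz ≈ 266 GHz.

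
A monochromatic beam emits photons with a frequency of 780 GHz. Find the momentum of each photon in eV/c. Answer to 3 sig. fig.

Take h = 6.62607015e-34 J·s, c = 2.99792458e8 m/s, 1 eV = 1.602176634e-19 J.
In SI units: f = 780 GHz = 7.8e11 Hz.
The photon relation is p = hf/c, giving p = 1.724e-30 kg·m/s.
Converting to eV/c: p = 0.003226 eV/c ≈ 3.23e-3 eV/c.

3.23e-3 eV/c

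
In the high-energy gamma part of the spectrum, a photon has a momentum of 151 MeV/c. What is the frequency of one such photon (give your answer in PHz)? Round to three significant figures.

Convert to SI: p = 151 MeV/c = 8.0699e-20 kg·m/s.
The photon relation is f = pc/h, giving f = 3.651e22 Hz.
Converting to PHz: f = 3.651e7 PHz ≈ 3.65e7 PHz.

3.65e7 PHz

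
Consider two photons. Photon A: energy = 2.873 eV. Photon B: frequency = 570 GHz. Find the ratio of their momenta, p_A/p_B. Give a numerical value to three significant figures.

p_A = 1.535e-27 kg·m/s (from energy = 2.873 eV, via p = E/c).
p_B = 1.260e-30 kg·m/s (from frequency = 570 GHz, via p = hf/c).
Ratio = 1.535e-27 / 1.260e-30 = 1220.

1220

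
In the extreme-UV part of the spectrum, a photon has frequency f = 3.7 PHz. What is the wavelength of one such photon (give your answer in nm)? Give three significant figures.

81.0 nm

First convert: f = 3.7 PHz = 3.7e15 Hz.
Apply λ = c/f: λ = 8.102e-8 m.
Converting to nm: λ = 81.02 nm ≈ 81.0 nm.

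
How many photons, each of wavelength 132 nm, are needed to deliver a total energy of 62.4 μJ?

4.15e13 photons

Per-photon energy: E = 1.505e-18 J (from wavelength = 132 nm).
N = E_total / E_photon = 6.24e-5 J / 1.505e-18 J = 4.15e13.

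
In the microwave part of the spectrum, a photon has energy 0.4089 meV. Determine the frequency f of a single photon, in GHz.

In SI units: E = 0.4089 meV = 6.5513e-23 J.
Since f = E/h for a photon, f = 9.887e10 Hz.
Converting to GHz: f = 98.87 GHz ≈ 98.9 GHz.

98.9 GHz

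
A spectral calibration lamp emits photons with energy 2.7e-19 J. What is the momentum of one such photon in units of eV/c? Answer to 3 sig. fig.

1.69 eV/c

Take c = 2.99792458e8 m/s, 1 eV = 1.602176634e-19 J.
Apply p = E/c: p = 9.006e-28 kg·m/s.
Converting to eV/c: p = 1.685 eV/c ≈ 1.69 eV/c.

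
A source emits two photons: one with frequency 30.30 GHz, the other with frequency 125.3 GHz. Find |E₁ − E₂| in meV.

0.393 meV

Using E = hf: E₁ = 2.0077e-23 J, E₂ = 8.3025e-23 J.
|ΔE| = |2.0077e-23 − 8.3025e-23| = 6.29e-23 J = 0.393 meV.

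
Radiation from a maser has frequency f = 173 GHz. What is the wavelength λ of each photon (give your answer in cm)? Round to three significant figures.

0.173 cm

First convert: f = 173 GHz = 1.73 × 10^11 Hz.
Apply λ = c/f: λ = 0.001733 m.
Converting to cm: λ = 0.1733 cm ≈ 0.173 cm.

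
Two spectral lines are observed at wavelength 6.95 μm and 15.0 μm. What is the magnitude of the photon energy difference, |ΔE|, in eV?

0.0957 eV

Using E = hc/λ: E₁ = 2.858 × 10^-20 J, E₂ = 1.324 × 10^-20 J.
|ΔE| = |2.858 × 10^-20 − 1.324 × 10^-20| = 1.53 × 10^-20 J = 0.0957 eV.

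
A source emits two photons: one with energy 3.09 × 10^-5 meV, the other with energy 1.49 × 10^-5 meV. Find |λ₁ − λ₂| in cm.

4310 cm

Using λ = hc/E: λ₁ = 40.12 m, λ₂ = 83.21 m.
|Δλ| = |40.12 − 83.21| = 43.1 m = 4310 cm.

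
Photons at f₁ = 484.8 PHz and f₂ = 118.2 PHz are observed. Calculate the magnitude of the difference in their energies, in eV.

1520 eV

Using E = hf: E₁ = 3.2123·10^-16 J, E₂ = 7.8320·10^-17 J.
|ΔE| = |3.2123·10^-16 − 7.8320·10^-17| = 2.43·10^-16 J = 1520 eV.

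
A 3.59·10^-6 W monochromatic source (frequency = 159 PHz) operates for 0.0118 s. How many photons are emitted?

Total energy: E_total = P·t = 3.59·10^-6 × 0.0118 = 4.236·10^-8 J.
Per-photon energy: E = 1.054·10^-16 J.
N = E_total / E_photon = 4.02·10^8.

4.02·10^8 photons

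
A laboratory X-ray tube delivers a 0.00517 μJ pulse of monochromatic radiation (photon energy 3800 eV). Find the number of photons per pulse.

Per-photon energy: E = 6.088 × 10^-16 J (from energy = 3800 eV).
N = E_total / E_photon = 5.17 × 10^-9 J / 6.088 × 10^-16 J = 8.49 × 10^6.

8.49 × 10^6 photons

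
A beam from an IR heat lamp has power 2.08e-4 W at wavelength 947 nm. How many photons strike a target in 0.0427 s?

Total energy: E_total = P·t = 2.08e-4 × 0.0427 = 8.882e-6 J.
Per-photon energy: E = 2.098e-19 J.
N = E_total / E_photon = 4.23e13.

4.23e13 photons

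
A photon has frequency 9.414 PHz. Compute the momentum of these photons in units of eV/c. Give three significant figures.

Convert to SI: f = 9.414 PHz = 9.414·10^15 Hz.
Apply p = hf/c: p = 2.081·10^-26 kg·m/s.
Converting to eV/c: p = 38.93 eV/c ≈ 38.9 eV/c.

38.9 eV/c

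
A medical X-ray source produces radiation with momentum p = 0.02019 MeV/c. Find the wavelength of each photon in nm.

0.0614 nm

Use h = 6.62607015e-34 J·s, c = 2.99792458e8 m/s, 1 eV = 1.602176634e-19 J.
Convert to SI: p = 0.02019 MeV/c = 1.0790e-23 kg·m/s.
Apply λ = h/p: λ = 6.141e-11 m.
Converting to nm: λ = 0.06141 nm ≈ 0.0614 nm.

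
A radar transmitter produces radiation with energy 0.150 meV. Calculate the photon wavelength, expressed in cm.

0.827 cm

Convert to SI: E = 0.150 meV = 2.4033e-23 J.
Apply λ = hc/E: λ = 0.008266 m.
Converting to cm: λ = 0.8266 cm ≈ 0.827 cm.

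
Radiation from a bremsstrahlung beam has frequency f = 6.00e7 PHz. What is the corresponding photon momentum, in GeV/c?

Convert to SI: f = 6.00e7 PHz = 6.00e22 Hz.
Apply p = hf/c: p = 1.326e-19 kg·m/s.
Converting to GeV/c: p = 0.2481 GeV/c ≈ 0.248 GeV/c.

0.248 GeV/c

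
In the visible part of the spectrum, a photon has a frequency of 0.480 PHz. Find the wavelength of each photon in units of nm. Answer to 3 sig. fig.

First convert: f = 0.480 PHz = 4.80e14 Hz.
For a photon λ = c/f, so λ = 6.246e-7 m.
Converting to nm: λ = 624.6 nm ≈ 625 nm.

625 nm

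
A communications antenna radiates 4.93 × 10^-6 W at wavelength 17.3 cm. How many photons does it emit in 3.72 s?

1.60 × 10^19 photons

Total energy: E_total = P·t = 4.93 × 10^-6 × 3.72 = 1.834 × 10^-5 J.
Per-photon energy: E = 1.148 × 10^-24 J.
N = E_total / E_photon = 1.60 × 10^19.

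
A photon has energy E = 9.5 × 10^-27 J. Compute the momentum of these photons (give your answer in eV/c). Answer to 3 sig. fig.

5.93 × 10^-8 eV/c

Use c = 2.99792458 × 10^8 m/s, 1 eV = 1.602176634 × 10^-19 J.
The photon relation is p = E/c, giving p = 3.169 × 10^-35 kg·m/s.
Converting to eV/c: p = 5.929 × 10^-8 eV/c ≈ 5.93 × 10^-8 eV/c.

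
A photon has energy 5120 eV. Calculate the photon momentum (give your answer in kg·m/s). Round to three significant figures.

First convert: E = 5120 eV = 8.2031·10^-16 J.
Apply p = E/c: p = 2.736·10^-24 kg·m/s.
So p ≈ 2.74·10^-24 kg·m/s.

2.74·10^-24 kg·m/s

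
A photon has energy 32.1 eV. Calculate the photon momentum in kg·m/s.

1.72e-26 kg·m/s

Use c = 2.99792458e8 m/s, 1 eV = 1.602176634e-19 J.
In SI units: E = 32.1 eV = 5.1430e-18 J.
Since p = E/c for a photon, p = 1.716e-26 kg·m/s.
So p ≈ 1.72e-26 kg·m/s.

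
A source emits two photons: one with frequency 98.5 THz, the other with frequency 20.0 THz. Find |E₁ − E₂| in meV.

Using E = hf: E₁ = 6.527 × 10^-20 J, E₂ = 1.325 × 10^-20 J.
|ΔE| = |6.527 × 10^-20 − 1.325 × 10^-20| = 5.20 × 10^-20 J = 325 meV.

325 meV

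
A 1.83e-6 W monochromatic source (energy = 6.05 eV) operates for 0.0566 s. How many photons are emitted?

1.07e11 photons

Total energy: E_total = P·t = 1.83e-6 × 0.0566 = 1.036e-7 J.
Per-photon energy: E = 9.693e-19 J.
N = E_total / E_photon = 1.07e11.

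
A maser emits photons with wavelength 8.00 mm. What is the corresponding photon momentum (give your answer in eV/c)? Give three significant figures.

1.55e-4 eV/c

Take h = 6.62607015e-34 J·s, c = 2.99792458e8 m/s, 1 eV = 1.602176634e-19 J.
First convert: λ = 8.00 mm = 0.00800 m.
Apply p = h/λ: p = 8.283e-32 kg·m/s.
Converting to eV/c: p = 1.550e-4 eV/c ≈ 1.55e-4 eV/c.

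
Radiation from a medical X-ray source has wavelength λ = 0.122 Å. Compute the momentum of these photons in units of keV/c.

102 keV/c

Take h = 6.62607015e-34 J·s, c = 2.99792458e8 m/s, 1 eV = 1.602176634e-19 J.
In SI units: λ = 0.122 Å = 1.22e-11 m.
The photon relation is p = h/λ, giving p = 5.431e-23 kg·m/s.
Converting to keV/c: p = 101.6 keV/c ≈ 102 keV/c.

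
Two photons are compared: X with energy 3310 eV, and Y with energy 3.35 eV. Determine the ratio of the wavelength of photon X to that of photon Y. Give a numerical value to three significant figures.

1.01e-3

λ_X = 3.746e-10 m (from energy = 3310 eV, via λ = hc/E).
λ_Y = 3.701e-7 m (from energy = 3.35 eV, via λ = hc/E).
Ratio = 3.746e-10 / 3.701e-7 = 1.01e-3.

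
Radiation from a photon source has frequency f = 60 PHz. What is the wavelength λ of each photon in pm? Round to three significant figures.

(c = 2.99792458e8 m/s.)
First convert: f = 60 PHz = 6.0e16 Hz.
The photon relation is λ = c/f, giving λ = 4.997e-9 m.
Converting to pm: λ = 4997 pm ≈ 5000 pm.

5000 pm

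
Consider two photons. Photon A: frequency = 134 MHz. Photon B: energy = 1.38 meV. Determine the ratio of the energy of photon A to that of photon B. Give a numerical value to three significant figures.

E_A = 8.879e-26 J (from frequency = 134 MHz, via E = hf).
E_B = 2.211e-22 J (from energy = 1.38 meV, via E given directly).
Ratio = 8.879e-26 / 2.211e-22 = 4.02e-4.

4.02e-4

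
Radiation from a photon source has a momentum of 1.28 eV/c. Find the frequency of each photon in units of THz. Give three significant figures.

310 THz

Convert to SI: p = 1.28 eV/c = 6.8407·10^-28 kg·m/s.
For a photon f = pc/h, so f = 3.095·10^14 Hz.
Converting to THz: f = 309.5 THz ≈ 310 THz.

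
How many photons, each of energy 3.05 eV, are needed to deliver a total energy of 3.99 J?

Per-photon energy: E = 4.887 × 10^-19 J (from energy = 3.05 eV).
N = E_total / E_photon = 3.99 J / 4.887 × 10^-19 J = 8.17 × 10^18.

8.17 × 10^18 photons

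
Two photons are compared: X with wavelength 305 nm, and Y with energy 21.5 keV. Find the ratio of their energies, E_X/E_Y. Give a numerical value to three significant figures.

1.89 × 10^-4

E_X = 6.513 × 10^-19 J (from wavelength = 305 nm, via E = hc/λ).
E_Y = 3.445 × 10^-15 J (from energy = 21.5 keV, via E given directly).
Ratio = 6.513 × 10^-19 / 3.445 × 10^-15 = 1.89 × 10^-4.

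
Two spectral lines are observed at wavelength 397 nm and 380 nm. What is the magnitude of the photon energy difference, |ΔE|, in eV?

Using E = hc/λ: E₁ = 5.004e-19 J, E₂ = 5.227e-19 J.
|ΔE| = |5.004e-19 − 5.227e-19| = 2.24e-20 J = 0.140 eV.

0.140 eV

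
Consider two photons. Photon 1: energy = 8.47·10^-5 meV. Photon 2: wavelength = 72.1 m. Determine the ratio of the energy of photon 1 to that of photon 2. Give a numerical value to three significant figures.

4.93

E_1 = 1.357·10^-26 J (from energy = 8.47·10^-5 meV, via E given directly).
E_2 = 2.755·10^-27 J (from wavelength = 72.1 m, via E = hc/λ).
Ratio = 1.357·10^-26 / 2.755·10^-27 = 4.93.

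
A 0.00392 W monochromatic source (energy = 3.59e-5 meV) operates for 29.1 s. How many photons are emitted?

Total energy: E_total = P·t = 0.00392 × 29.1 = 0.1141 J.
Per-photon energy: E = 5.752e-27 J.
N = E_total / E_photon = 1.98e25.

1.98e25 photons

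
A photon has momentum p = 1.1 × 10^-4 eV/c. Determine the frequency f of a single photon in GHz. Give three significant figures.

Take h = 6.62607015 × 10^-34 J·s, c = 2.99792458 × 10^8 m/s, 1 eV = 1.602176634 × 10^-19 J.
Convert to SI: p = 1.1 × 10^-4 eV/c = 5.8787 × 10^-32 kg·m/s.
Apply f = pc/h: f = 2.660 × 10^10 Hz.
Converting to GHz: f = 26.60 GHz ≈ 26.6 GHz.

26.6 GHz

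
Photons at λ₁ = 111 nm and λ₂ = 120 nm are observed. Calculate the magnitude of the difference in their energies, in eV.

Using E = hc/λ: E₁ = 1.790 × 10^-18 J, E₂ = 1.655 × 10^-18 J.
|ΔE| = |1.790 × 10^-18 − 1.655 × 10^-18| = 1.34 × 10^-19 J = 0.838 eV.

0.838 eV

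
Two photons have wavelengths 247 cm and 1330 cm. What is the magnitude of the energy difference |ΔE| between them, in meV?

Using E = hc/λ: E₁ = 8.042 × 10^-26 J, E₂ = 1.494 × 10^-26 J.
|ΔE| = |8.042 × 10^-26 − 1.494 × 10^-26| = 6.55 × 10^-26 J = 4.09 × 10^-4 meV.

4.09 × 10^-4 meV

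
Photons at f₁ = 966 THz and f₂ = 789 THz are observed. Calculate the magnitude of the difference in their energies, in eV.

0.732 eV

Using E = hf: E₁ = 6.401 × 10^-19 J, E₂ = 5.228 × 10^-19 J.
|ΔE| = |6.401 × 10^-19 − 5.228 × 10^-19| = 1.17 × 10^-19 J = 0.732 eV.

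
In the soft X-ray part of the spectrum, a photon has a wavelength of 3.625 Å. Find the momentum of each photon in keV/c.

Use h = 6.62607015e-34 J·s, c = 2.99792458e8 m/s, 1 eV = 1.602176634e-19 J.
In SI units: λ = 3.625 Å = 3.625e-10 m.
For a photon p = h/λ, so p = 1.828e-24 kg·m/s.
Converting to keV/c: p = 3.420 keV/c ≈ 3.42 keV/c.

3.42 keV/c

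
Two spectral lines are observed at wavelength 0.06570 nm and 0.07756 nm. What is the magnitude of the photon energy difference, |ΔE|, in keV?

2.89 keV

Using E = hc/λ: E₁ = 3.0235 × 10^-15 J, E₂ = 2.5612 × 10^-15 J.
|ΔE| = |3.0235 × 10^-15 − 2.5612 × 10^-15| = 4.62 × 10^-16 J = 2.89 keV.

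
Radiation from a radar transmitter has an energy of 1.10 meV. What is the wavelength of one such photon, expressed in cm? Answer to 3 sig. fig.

Convert to SI: E = 1.10 meV = 1.7624e-22 J.
The photon relation is λ = hc/E, giving λ = 0.001127 m.
Converting to cm: λ = 0.1127 cm ≈ 0.113 cm.

0.113 cm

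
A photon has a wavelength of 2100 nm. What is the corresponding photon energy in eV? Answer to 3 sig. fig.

0.590 eV

Convert to SI: λ = 2100 nm = 2.1 × 10^-6 m.
Apply E = hc/λ: E = 9.459 × 10^-20 J.
Converting to eV: E = 0.5904 eV ≈ 0.590 eV.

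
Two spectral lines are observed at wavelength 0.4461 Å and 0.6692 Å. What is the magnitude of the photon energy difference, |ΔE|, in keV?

Using E = hc/λ: E₁ = 4.4529 × 10^-15 J, E₂ = 2.9684 × 10^-15 J.
|ΔE| = |4.4529 × 10^-15 − 2.9684 × 10^-15| = 1.48 × 10^-15 J = 9.27 keV.

9.27 keV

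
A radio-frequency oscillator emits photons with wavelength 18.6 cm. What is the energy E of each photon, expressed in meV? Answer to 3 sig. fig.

Take h = 6.62607015 × 10^-34 J·s, c = 2.99792458 × 10^8 m/s, 1 eV = 1.602176634 × 10^-19 J.
Convert to SI: λ = 18.6 cm = 0.186 m.
Apply E = hc/λ: E = 1.068 × 10^-24 J.
Converting to meV: E = 0.006666 meV ≈ 6.67 × 10^-3 meV.

6.67 × 10^-3 meV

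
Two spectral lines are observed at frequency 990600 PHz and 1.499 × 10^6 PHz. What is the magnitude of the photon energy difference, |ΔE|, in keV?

Using E = hf: E₁ = 6.5638 × 10^-13 J, E₂ = 9.9325 × 10^-13 J.
|ΔE| = |6.5638 × 10^-13 − 9.9325 × 10^-13| = 3.37 × 10^-13 J = 2100 keV.

2100 keV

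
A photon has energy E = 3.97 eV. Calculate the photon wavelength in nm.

312 nm

Use h = 6.62607015 × 10^-34 J·s, c = 2.99792458 × 10^8 m/s, 1 eV = 1.602176634 × 10^-19 J.
Convert to SI: E = 3.97 eV = 6.3606 × 10^-19 J.
The photon relation is λ = hc/E, giving λ = 3.123 × 10^-7 m.
Converting to nm: λ = 312.3 nm ≈ 312 nm.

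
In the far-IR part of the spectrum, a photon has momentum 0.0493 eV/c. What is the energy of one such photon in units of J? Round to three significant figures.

7.90 × 10^-21 J

(c = 2.99792458 × 10^8 m/s, 1 eV = 1.602176634 × 10^-19 J.)
Convert to SI: p = 0.0493 eV/c = 2.6347 × 10^-29 kg·m/s.
Apply E = pc: E = 7.899 × 10^-21 J.
So E ≈ 7.90 × 10^-21 J.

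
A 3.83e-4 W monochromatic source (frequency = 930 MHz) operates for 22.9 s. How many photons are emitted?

Total energy: E_total = P·t = 3.83e-4 × 22.9 = 0.008771 J.
Per-photon energy: E = 6.162e-25 J.
N = E_total / E_photon = 1.42e22.

1.42e22 photons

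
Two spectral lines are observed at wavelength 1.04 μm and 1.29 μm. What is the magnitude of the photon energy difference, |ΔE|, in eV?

0.231 eV

Using E = hc/λ: E₁ = 1.910 × 10^-19 J, E₂ = 1.540 × 10^-19 J.
|ΔE| = |1.910 × 10^-19 − 1.540 × 10^-19| = 3.70 × 10^-20 J = 0.231 eV.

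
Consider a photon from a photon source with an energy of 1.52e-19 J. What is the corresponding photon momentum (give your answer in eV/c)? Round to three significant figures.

Take c = 2.99792458e8 m/s, 1 eV = 1.602176634e-19 J.
The photon relation is p = E/c, giving p = 5.070e-28 kg·m/s.
Converting to eV/c: p = 0.9487 eV/c ≈ 0.949 eV/c.

0.949 eV/c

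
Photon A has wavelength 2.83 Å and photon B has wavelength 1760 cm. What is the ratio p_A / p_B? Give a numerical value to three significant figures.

p_A = 2.341 × 10^-24 kg·m/s (from wavelength = 2.83 Å, via p = h/λ).
p_B = 3.765 × 10^-35 kg·m/s (from wavelength = 1760 cm, via p = h/λ).
Ratio = 2.341 × 10^-24 / 3.765 × 10^-35 = 6.22 × 10^10.

6.22 × 10^10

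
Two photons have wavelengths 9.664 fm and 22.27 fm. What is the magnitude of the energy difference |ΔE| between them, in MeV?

Using E = hc/λ: E₁ = 2.0555e-11 J, E₂ = 8.9198e-12 J.
|ΔE| = |2.0555e-11 − 8.9198e-12| = 1.16e-11 J = 72.6 MeV.

72.6 MeV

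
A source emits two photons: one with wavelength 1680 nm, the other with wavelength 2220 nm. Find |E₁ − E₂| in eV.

0.180 eV

Using E = hc/λ: E₁ = 1.182e-19 J, E₂ = 8.948e-20 J.
|ΔE| = |1.182e-19 − 8.948e-20| = 2.88e-20 J = 0.180 eV.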